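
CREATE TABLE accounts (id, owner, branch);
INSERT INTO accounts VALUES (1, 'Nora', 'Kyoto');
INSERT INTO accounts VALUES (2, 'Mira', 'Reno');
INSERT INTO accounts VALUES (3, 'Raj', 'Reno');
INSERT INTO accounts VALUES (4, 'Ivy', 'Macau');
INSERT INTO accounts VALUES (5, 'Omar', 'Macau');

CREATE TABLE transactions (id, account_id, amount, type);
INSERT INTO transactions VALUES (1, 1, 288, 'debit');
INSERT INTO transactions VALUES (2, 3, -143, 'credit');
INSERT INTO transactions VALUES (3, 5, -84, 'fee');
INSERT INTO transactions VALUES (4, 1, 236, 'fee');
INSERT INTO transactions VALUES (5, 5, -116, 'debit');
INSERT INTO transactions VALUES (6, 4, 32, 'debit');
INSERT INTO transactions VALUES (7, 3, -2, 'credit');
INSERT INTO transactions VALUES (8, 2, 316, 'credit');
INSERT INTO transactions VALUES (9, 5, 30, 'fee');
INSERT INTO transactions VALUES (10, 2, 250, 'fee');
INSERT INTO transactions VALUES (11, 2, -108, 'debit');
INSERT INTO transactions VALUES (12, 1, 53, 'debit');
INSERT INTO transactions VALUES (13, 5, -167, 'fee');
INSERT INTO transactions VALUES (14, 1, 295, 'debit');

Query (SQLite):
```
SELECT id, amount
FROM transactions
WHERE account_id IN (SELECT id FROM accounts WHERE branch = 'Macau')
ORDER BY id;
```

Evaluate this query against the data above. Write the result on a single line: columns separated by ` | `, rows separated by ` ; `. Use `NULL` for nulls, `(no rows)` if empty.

Inner query: accounts.id where branch = 'Macau'.
Outer: keep transactions rows whose account_id is in that set.
Inner query → {4, 5}

3 | -84 ; 5 | -116 ; 6 | 32 ; 9 | 30 ; 13 | -167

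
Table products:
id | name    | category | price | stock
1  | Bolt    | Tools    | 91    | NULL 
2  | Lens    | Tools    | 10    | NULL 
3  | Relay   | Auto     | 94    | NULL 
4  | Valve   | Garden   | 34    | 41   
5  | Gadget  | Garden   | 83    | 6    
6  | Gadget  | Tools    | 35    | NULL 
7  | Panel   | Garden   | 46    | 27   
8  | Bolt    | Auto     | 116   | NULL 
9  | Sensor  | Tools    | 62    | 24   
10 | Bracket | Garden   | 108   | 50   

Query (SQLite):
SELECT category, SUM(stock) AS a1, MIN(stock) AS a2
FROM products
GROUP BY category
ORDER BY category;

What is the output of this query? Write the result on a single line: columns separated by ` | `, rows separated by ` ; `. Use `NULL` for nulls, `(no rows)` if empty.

Group products by category.
Per group compute: SUM(stock), MIN(stock).
  Auto: ids {3, 8} → SUM(stock)=NULL, MIN(stock)=NULL
  Garden: ids {4, 5, 7, 10} → SUM(stock)=124, MIN(stock)=6
  Tools: ids {1, 2, 6, 9} → SUM(stock)=24, MIN(stock)=24

Auto | NULL | NULL ; Garden | 124 | 6 ; Tools | 24 | 24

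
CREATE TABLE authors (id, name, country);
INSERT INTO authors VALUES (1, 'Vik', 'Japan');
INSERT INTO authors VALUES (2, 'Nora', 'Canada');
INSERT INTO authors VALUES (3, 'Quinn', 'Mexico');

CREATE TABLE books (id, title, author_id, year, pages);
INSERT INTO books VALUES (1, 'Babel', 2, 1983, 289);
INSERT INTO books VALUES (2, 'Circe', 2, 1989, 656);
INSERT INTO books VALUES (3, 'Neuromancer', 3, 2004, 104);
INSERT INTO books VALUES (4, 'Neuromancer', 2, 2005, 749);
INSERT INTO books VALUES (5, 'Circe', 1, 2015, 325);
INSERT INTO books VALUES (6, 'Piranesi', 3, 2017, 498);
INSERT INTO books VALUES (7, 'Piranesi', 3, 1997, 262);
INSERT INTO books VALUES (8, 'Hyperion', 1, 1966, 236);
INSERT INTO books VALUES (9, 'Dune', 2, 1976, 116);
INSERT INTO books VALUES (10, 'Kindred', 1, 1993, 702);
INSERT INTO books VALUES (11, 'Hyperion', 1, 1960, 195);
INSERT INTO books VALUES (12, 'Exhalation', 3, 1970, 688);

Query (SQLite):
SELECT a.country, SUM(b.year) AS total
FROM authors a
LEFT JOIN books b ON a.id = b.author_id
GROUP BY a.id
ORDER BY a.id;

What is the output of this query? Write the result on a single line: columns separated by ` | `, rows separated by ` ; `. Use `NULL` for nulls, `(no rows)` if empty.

Japan | 7934 ; Canada | 7953 ; Mexico | 7988

LEFT JOIN keeps every authors row; unmatched ones get NULL for books columns.
Group by authors.id and compute SUM(b.year). SUM over an all-NULL group is NULL.
  1: ids {5, 8, 10, 11} → SUM(b.year)=7934
  2: ids {1, 2, 4, 9} → SUM(b.year)=7953
  3: ids {3, 6, 7, 12} → SUM(b.year)=7988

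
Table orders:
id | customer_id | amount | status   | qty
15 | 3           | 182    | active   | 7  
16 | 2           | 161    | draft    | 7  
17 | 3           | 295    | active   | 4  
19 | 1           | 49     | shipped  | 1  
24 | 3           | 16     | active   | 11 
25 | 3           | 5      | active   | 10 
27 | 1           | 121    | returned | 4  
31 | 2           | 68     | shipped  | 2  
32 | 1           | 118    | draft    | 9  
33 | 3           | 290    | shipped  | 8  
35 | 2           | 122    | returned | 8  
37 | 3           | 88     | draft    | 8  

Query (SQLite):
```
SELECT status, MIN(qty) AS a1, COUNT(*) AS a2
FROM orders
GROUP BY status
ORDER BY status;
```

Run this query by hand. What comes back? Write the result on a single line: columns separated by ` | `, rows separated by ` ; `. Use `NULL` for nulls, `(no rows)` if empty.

active | 4 | 4 ; draft | 7 | 3 ; returned | 4 | 2 ; shipped | 1 | 3

Group orders by status.
Per group compute: MIN(qty), COUNT(*).
  active: ids {15, 17, 24, 25} → MIN(qty)=4, COUNT(*)=4
  draft: ids {16, 32, 37} → MIN(qty)=7, COUNT(*)=3
  returned: ids {27, 35} → MIN(qty)=4, COUNT(*)=2
  shipped: ids {19, 31, 33} → MIN(qty)=1, COUNT(*)=3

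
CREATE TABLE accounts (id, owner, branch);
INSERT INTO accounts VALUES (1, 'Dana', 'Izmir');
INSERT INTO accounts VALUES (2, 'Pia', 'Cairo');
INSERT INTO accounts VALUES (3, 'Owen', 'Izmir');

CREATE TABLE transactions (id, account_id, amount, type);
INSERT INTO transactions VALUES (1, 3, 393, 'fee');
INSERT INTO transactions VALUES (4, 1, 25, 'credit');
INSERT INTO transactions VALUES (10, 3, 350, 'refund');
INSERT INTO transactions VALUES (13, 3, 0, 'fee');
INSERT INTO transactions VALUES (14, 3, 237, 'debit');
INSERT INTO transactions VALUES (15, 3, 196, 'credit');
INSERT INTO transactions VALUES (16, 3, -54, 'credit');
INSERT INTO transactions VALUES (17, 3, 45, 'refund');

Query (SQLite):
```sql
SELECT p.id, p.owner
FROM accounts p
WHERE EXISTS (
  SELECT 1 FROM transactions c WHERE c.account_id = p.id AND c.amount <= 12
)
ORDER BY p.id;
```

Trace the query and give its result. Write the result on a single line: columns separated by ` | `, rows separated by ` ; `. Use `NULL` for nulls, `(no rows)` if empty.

3 | Owen

For each accounts row, check whether any transactions with matching account_id has amount <= 12.
Keep rows where that is true.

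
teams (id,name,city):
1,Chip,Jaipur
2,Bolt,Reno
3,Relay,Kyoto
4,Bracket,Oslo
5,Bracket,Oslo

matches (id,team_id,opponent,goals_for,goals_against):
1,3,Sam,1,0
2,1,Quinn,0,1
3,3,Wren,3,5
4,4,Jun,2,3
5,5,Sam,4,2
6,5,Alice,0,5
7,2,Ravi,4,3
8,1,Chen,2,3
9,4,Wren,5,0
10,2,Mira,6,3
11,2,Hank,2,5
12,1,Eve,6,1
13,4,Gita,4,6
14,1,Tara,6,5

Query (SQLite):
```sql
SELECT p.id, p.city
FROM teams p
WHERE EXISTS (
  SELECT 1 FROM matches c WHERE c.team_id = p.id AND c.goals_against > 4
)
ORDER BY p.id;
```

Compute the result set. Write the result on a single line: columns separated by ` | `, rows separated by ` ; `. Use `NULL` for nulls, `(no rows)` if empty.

1 | Jaipur ; 2 | Reno ; 3 | Kyoto ; 4 | Oslo ; 5 | Oslo

For each teams row, check whether any matches with matching team_id has goals_against > 4.
Keep rows where that is true.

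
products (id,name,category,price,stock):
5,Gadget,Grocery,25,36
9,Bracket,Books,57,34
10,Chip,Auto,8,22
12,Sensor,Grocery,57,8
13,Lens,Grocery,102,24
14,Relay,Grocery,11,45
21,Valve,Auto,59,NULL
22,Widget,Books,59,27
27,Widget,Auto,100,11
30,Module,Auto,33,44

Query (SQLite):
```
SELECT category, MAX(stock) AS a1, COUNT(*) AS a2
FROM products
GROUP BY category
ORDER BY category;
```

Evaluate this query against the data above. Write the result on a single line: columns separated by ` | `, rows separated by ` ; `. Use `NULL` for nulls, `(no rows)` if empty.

Auto | 44 | 4 ; Books | 34 | 2 ; Grocery | 45 | 4

Group products by category.
Per group compute: MAX(stock), COUNT(*).
  Auto: ids {10, 21, 27, 30} → MAX(stock)=44, COUNT(*)=4
  Books: ids {9, 22} → MAX(stock)=34, COUNT(*)=2
  Grocery: ids {5, 12, 13, 14} → MAX(stock)=45, COUNT(*)=4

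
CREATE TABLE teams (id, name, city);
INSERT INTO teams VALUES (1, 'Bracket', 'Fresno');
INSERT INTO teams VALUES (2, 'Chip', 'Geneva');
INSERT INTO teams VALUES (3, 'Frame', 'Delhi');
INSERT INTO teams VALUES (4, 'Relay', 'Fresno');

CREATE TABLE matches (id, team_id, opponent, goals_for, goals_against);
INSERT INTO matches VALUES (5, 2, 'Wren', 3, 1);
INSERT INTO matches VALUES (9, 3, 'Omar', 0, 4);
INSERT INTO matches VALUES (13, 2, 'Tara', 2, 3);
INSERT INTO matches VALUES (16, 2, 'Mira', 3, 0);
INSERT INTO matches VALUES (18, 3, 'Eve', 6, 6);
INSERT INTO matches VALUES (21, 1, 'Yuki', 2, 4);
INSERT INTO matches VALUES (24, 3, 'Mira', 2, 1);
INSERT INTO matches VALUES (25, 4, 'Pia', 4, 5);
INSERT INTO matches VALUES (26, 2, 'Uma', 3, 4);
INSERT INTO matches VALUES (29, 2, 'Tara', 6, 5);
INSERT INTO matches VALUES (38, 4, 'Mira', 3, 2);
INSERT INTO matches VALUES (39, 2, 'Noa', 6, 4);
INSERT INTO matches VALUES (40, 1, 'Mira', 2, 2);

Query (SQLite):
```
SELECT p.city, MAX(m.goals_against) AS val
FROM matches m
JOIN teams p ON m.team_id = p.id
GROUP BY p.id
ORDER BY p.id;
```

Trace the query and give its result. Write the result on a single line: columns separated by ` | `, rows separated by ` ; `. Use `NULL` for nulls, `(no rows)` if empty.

Fresno | 4 ; Geneva | 5 ; Delhi | 6 ; Fresno | 5

Join each matches row to its teams via team_id.
Group joined rows by teams.id; compute MAX(m.goals_against) per group.
  1: ids {21, 40} → MAX(m.goals_against)=4
  2: ids {5, 13, 16, 26, 29, 39} → MAX(m.goals_against)=5
  3: ids {9, 18, 24} → MAX(m.goals_against)=6
  4: ids {25, 38} → MAX(m.goals_against)=5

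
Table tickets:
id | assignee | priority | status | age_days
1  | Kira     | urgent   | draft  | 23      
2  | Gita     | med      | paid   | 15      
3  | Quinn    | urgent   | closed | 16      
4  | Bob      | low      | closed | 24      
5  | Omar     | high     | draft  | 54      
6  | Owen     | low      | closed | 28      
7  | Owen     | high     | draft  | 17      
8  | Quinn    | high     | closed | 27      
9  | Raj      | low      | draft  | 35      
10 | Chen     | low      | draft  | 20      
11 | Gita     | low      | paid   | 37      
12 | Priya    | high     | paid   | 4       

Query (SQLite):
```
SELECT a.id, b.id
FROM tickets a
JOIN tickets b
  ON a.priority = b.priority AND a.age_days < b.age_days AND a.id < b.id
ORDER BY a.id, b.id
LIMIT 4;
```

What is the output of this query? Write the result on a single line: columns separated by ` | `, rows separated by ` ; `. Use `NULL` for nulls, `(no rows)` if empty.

Pairs (a,b) with same priority, a.age_days < b.age_days, a.id < b.id.
priority groups: high:{5,7,8,12} low:{4,6,9,10,11} med:{2} urgent:{1,3}
Ordered by (a.id, b.id); first 4.

4 | 6 ; 4 | 9 ; 4 | 11 ; 6 | 9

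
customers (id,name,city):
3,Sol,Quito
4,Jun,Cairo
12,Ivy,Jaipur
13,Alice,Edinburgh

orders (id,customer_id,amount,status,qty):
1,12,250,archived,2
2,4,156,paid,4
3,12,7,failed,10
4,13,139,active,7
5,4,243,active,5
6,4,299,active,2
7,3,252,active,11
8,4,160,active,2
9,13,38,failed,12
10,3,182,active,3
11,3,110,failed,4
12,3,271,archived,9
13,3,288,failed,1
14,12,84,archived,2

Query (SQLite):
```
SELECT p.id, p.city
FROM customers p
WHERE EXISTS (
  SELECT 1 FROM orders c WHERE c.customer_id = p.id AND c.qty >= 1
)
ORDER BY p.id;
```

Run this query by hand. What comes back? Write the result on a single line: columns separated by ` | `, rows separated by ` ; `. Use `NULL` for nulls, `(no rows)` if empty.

For each customers row, check whether any orders with matching customer_id has qty >= 1.
Keep rows where that is true.

3 | Quito ; 4 | Cairo ; 12 | Jaipur ; 13 | Edinburgh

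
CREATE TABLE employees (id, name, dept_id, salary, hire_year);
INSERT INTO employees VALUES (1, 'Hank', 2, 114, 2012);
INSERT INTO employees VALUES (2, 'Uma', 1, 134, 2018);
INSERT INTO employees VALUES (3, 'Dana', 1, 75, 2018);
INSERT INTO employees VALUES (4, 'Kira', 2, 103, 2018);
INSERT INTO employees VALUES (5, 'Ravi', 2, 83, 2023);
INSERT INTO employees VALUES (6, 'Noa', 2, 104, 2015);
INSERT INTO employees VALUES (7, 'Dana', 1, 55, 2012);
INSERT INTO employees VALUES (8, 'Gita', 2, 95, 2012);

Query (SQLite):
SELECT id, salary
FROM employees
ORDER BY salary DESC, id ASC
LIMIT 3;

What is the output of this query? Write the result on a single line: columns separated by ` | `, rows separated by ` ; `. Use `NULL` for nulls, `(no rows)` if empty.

Sort by salary desc, tiebreak id asc: (134, id=2), (114, id=1), (104, id=6), (103, id=4), (95, id=8), (83, id=5) …. Take first 3.

2 | 134 ; 1 | 114 ; 6 | 104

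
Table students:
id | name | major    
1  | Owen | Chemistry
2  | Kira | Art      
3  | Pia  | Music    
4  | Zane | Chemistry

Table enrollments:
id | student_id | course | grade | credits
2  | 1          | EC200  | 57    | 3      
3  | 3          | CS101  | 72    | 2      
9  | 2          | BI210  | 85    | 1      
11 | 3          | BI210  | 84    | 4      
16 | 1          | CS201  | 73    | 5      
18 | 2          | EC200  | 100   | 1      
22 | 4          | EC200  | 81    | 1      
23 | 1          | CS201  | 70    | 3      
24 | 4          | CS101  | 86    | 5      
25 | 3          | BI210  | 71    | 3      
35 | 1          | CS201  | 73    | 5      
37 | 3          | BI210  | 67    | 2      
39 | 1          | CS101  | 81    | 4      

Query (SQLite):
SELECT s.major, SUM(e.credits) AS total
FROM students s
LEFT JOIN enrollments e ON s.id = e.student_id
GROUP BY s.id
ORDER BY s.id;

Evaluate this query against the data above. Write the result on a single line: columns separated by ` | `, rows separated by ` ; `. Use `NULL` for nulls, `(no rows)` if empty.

LEFT JOIN keeps every students row; unmatched ones get NULL for enrollments columns.
Group by students.id and compute SUM(e.credits). SUM over an all-NULL group is NULL.
  1: ids {2, 16, 23, 35, 39} → SUM(e.credits)=20
  2: ids {9, 18} → SUM(e.credits)=2
  3: ids {3, 11, 25, 37} → SUM(e.credits)=11
  4: ids {22, 24} → SUM(e.credits)=6

Chemistry | 20 ; Art | 2 ; Music | 11 ; Chemistry | 6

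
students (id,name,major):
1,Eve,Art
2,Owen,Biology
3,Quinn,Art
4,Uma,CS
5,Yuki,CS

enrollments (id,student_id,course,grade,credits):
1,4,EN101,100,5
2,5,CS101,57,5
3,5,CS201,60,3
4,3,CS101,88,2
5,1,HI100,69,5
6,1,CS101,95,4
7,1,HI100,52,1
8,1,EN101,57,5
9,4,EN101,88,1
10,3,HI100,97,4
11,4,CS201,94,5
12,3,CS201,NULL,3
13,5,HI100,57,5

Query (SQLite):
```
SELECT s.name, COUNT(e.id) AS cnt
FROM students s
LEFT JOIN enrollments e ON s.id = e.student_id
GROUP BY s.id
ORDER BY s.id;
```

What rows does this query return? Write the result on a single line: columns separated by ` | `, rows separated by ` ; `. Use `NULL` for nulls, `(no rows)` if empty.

Eve | 4 ; Owen | 0 ; Quinn | 3 ; Uma | 3 ; Yuki | 3

LEFT JOIN keeps every students row; unmatched ones get NULL for enrollments columns.
Group by students.id and compute COUNT(e.id). COUNT(col) of an all-NULL group is 0.
  1: ids {5, 6, 7, 8} → COUNT(e.id)=4
  2: ids {—} → COUNT(e.id)=0
  3: ids {4, 10, 12} → COUNT(e.id)=3
  4: ids {1, 9, 11} → COUNT(e.id)=3
  5: ids {2, 3, 13} → COUNT(e.id)=3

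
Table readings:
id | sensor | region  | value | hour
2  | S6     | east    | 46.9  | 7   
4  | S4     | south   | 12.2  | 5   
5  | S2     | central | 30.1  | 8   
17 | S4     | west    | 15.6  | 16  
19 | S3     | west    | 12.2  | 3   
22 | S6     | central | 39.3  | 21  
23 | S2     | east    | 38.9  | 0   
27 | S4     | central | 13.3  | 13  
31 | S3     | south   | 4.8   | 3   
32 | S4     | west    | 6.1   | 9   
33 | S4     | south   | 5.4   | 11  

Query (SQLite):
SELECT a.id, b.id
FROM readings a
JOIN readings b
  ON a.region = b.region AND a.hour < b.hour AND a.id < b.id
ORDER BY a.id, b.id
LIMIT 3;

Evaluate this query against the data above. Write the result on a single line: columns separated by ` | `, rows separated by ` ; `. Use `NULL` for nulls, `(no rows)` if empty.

Pairs (a,b) with same region, a.hour < b.hour, a.id < b.id.
region groups: central:{5,22,27} east:{2,23} south:{4,31,33} west:{17,19,32}
Ordered by (a.id, b.id); first 3.

4 | 33 ; 5 | 22 ; 5 | 27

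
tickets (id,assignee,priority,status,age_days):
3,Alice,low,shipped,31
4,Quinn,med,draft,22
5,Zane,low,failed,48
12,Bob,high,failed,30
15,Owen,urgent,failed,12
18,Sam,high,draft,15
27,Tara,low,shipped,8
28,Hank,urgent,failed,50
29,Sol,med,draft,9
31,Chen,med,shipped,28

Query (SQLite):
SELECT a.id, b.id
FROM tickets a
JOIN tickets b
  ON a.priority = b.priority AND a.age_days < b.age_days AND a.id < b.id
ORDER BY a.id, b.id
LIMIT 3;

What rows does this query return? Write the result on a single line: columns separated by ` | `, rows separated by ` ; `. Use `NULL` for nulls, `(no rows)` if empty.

Pairs (a,b) with same priority, a.age_days < b.age_days, a.id < b.id.
priority groups: high:{12,18} low:{3,5,27} med:{4,29,31} urgent:{15,28}
Ordered by (a.id, b.id); first 3.

3 | 5 ; 4 | 31 ; 15 | 28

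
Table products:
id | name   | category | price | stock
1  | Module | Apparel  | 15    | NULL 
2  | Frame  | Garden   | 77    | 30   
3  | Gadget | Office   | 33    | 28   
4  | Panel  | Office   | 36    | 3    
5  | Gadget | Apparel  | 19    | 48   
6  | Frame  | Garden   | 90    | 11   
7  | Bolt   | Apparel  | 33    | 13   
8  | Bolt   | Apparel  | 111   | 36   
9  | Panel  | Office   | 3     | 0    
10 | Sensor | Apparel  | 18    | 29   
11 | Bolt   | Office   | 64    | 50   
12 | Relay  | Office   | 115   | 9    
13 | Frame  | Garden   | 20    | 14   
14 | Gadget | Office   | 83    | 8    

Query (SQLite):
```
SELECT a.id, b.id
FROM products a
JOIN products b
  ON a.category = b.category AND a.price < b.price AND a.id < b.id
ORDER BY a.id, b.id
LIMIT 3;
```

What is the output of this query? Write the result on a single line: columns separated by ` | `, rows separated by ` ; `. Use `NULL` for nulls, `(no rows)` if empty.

1 | 5 ; 1 | 7 ; 1 | 8

Pairs (a,b) with same category, a.price < b.price, a.id < b.id.
category groups: Apparel:{1,5,7,8,10} Garden:{2,6,13} Office:{3,4,9,11,12,14}
Ordered by (a.id, b.id); first 3.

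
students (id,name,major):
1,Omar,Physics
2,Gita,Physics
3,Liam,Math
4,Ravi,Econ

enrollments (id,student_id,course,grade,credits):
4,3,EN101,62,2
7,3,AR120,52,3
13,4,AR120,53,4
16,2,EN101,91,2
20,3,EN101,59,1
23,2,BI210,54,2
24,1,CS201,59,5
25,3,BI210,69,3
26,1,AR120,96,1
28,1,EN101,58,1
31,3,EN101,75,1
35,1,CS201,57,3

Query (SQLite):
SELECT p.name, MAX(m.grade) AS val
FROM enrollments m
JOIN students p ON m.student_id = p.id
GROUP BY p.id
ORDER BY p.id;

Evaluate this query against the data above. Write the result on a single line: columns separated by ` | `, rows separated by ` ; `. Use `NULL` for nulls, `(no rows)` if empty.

Omar | 96 ; Gita | 91 ; Liam | 75 ; Ravi | 53

Join each enrollments row to its students via student_id.
Group joined rows by students.id; compute MAX(m.grade) per group.
  1: ids {24, 26, 28, 35} → MAX(m.grade)=96
  2: ids {16, 23} → MAX(m.grade)=91
  3: ids {4, 7, 20, 25, 31} → MAX(m.grade)=75
  4: ids {13} → MAX(m.grade)=53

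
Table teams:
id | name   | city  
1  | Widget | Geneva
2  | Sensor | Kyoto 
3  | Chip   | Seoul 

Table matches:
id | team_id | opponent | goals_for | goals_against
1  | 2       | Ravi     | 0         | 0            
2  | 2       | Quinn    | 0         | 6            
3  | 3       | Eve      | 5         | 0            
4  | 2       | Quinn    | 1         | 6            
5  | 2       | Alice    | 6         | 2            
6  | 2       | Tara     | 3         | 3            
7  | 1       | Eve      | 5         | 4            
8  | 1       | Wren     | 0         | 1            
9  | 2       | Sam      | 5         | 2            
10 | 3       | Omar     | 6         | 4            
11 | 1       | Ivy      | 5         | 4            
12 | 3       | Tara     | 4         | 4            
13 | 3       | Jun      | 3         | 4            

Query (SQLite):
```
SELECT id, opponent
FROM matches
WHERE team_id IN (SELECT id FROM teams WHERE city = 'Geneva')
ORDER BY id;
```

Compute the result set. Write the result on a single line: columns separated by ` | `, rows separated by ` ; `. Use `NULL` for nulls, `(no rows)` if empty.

7 | Eve ; 8 | Wren ; 11 | Ivy

Inner query: teams.id where city = 'Geneva'.
Outer: keep matches rows whose team_id is in that set.
Inner query → {1}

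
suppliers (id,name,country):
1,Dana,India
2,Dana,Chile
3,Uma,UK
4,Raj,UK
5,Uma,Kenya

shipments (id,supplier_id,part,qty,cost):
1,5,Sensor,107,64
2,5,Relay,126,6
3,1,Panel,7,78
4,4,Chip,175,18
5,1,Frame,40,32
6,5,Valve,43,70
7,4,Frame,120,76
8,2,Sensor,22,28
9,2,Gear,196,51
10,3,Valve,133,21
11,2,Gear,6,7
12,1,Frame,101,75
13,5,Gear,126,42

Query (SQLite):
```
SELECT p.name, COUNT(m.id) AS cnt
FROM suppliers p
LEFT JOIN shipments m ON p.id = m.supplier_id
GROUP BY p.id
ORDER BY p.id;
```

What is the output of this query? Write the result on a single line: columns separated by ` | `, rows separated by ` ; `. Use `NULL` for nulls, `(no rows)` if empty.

LEFT JOIN keeps every suppliers row; unmatched ones get NULL for shipments columns.
Group by suppliers.id and compute COUNT(m.id). COUNT(col) of an all-NULL group is 0.
  1: ids {3, 5, 12} → COUNT(m.id)=3
  2: ids {8, 9, 11} → COUNT(m.id)=3
  3: ids {10} → COUNT(m.id)=1
  4: ids {4, 7} → COUNT(m.id)=2
  5: ids {1, 2, 6, 13} → COUNT(m.id)=4

Dana | 3 ; Dana | 3 ; Uma | 1 ; Raj | 2 ; Uma | 4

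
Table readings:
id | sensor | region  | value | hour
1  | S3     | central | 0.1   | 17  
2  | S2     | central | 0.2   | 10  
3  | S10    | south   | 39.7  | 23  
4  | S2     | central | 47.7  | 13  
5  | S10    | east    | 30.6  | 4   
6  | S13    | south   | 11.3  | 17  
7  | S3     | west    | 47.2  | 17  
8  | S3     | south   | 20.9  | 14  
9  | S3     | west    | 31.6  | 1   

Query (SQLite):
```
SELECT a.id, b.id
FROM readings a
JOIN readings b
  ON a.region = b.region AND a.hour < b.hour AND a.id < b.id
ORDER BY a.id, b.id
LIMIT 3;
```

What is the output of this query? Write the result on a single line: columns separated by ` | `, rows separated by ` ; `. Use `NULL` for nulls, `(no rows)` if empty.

Pairs (a,b) with same region, a.hour < b.hour, a.id < b.id.
region groups: central:{1,2,4} east:{5} south:{3,6,8} west:{7,9}
Ordered by (a.id, b.id); first 3.

2 | 4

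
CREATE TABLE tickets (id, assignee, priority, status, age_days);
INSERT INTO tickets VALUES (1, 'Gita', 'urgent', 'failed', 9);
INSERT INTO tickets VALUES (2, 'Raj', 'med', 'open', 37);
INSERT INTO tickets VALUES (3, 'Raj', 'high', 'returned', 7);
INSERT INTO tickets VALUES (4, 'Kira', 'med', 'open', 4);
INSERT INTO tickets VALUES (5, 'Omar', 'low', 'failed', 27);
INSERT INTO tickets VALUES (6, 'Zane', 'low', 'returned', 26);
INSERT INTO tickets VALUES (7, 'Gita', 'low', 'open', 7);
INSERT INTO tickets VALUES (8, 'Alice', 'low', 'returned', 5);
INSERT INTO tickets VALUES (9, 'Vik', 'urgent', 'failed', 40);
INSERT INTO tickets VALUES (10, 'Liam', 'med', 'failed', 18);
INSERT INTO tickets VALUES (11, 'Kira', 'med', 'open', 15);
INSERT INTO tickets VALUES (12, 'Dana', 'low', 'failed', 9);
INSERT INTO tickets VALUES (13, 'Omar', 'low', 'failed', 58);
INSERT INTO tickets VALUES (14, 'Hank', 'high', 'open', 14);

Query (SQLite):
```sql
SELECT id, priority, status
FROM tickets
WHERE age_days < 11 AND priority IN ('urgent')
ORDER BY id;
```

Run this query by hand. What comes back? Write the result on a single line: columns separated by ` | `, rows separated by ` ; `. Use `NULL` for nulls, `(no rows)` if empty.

1 | urgent | failed

age_days < 11: ids {1, 3, 4, 7, 8, 12}
priority IN ('urgent'): ids {1, 9}
Combine with AND.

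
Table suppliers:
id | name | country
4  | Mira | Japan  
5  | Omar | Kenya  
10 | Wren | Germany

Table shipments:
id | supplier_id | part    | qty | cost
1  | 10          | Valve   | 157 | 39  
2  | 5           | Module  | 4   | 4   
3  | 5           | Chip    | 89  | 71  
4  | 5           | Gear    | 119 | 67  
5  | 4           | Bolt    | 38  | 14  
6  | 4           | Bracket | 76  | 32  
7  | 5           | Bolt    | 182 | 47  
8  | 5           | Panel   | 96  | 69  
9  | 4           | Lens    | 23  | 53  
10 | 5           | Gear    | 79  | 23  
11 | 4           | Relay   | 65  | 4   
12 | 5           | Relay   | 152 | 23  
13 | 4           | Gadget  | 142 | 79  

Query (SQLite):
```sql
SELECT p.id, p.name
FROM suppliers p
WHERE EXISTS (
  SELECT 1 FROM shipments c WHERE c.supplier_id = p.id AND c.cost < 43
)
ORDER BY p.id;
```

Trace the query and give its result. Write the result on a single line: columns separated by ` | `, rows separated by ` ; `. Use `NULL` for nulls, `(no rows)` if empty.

For each suppliers row, check whether any shipments with matching supplier_id has cost < 43.
Keep rows where that is true.

4 | Mira ; 5 | Omar ; 10 | Wren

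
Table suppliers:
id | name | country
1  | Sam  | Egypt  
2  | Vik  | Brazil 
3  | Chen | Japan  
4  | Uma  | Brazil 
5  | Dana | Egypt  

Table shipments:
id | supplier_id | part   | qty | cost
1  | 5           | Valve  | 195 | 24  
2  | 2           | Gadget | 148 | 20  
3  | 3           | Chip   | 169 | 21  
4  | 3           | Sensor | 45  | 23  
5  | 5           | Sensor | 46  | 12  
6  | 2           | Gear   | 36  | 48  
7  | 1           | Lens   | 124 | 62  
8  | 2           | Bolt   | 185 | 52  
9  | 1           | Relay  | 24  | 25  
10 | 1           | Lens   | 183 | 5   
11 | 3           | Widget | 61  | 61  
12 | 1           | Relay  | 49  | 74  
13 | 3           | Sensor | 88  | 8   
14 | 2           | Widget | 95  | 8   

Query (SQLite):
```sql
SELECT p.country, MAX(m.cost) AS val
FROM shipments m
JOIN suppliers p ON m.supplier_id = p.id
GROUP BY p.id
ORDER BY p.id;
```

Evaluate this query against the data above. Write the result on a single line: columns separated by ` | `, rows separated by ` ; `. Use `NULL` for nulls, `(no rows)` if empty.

Join each shipments row to its suppliers via supplier_id.
Group joined rows by suppliers.id; compute MAX(m.cost) per group.
  1: ids {7, 9, 10, 12} → MAX(m.cost)=74
  2: ids {2, 6, 8, 14} → MAX(m.cost)=52
  3: ids {3, 4, 11, 13} → MAX(m.cost)=61
  5: ids {1, 5} → MAX(m.cost)=24

Egypt | 74 ; Brazil | 52 ; Japan | 61 ; Egypt | 24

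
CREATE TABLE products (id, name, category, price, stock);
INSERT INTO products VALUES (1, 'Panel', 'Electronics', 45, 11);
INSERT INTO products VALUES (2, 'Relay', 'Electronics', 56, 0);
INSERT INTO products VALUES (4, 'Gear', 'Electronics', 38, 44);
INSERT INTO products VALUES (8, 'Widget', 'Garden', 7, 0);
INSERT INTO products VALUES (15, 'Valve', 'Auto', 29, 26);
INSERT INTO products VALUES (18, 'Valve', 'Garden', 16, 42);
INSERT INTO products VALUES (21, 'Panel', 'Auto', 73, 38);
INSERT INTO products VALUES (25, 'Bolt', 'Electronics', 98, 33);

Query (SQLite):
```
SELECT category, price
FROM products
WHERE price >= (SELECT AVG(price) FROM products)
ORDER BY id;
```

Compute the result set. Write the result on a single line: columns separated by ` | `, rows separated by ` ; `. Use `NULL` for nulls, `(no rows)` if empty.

Scalar subquery: AVG(price) over all products rows = 45.25.
Keep rows where price >= that value.

Electronics | 56 ; Auto | 73 ; Electronics | 98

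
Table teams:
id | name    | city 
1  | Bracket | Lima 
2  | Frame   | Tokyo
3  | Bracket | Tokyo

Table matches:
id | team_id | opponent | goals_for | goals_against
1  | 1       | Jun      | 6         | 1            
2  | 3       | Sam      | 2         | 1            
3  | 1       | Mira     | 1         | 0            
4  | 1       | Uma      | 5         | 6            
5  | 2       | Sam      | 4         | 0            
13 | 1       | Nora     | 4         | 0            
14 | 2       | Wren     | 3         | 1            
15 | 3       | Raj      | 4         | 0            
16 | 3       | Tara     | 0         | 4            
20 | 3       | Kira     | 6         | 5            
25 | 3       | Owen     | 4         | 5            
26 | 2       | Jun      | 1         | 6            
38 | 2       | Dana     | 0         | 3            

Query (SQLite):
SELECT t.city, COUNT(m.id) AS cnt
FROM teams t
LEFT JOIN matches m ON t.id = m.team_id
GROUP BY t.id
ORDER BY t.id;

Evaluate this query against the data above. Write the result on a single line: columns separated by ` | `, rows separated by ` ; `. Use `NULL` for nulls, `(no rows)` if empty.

Lima | 4 ; Tokyo | 4 ; Tokyo | 5

LEFT JOIN keeps every teams row; unmatched ones get NULL for matches columns.
Group by teams.id and compute COUNT(m.id). COUNT(col) of an all-NULL group is 0.
  1: ids {1, 3, 4, 13} → COUNT(m.id)=4
  2: ids {5, 14, 26, 38} → COUNT(m.id)=4
  3: ids {2, 15, 16, 20, 25} → COUNT(m.id)=5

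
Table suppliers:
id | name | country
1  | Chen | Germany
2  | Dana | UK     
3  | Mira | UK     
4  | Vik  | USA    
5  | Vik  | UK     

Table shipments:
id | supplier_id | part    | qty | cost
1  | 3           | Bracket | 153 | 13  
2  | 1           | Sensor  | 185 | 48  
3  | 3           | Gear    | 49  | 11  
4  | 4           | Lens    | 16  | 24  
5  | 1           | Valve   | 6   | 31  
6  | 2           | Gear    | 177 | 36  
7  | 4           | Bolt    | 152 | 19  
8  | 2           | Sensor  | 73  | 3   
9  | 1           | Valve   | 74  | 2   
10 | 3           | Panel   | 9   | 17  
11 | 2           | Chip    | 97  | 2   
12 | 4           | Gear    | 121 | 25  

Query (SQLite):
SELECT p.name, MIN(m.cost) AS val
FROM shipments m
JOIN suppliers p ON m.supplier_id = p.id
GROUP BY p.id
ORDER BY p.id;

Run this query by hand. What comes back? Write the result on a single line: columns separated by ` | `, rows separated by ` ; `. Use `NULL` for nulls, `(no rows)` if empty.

Chen | 2 ; Dana | 2 ; Mira | 11 ; Vik | 19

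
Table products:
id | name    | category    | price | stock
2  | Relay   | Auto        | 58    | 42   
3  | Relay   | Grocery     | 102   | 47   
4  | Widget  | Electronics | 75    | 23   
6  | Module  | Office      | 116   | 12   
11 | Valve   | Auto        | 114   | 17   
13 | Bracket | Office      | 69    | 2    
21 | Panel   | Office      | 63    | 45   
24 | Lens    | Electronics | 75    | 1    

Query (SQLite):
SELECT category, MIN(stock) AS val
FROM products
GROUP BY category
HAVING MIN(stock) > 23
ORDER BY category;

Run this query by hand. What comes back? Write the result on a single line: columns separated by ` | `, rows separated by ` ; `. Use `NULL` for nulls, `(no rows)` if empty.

Grocery | 47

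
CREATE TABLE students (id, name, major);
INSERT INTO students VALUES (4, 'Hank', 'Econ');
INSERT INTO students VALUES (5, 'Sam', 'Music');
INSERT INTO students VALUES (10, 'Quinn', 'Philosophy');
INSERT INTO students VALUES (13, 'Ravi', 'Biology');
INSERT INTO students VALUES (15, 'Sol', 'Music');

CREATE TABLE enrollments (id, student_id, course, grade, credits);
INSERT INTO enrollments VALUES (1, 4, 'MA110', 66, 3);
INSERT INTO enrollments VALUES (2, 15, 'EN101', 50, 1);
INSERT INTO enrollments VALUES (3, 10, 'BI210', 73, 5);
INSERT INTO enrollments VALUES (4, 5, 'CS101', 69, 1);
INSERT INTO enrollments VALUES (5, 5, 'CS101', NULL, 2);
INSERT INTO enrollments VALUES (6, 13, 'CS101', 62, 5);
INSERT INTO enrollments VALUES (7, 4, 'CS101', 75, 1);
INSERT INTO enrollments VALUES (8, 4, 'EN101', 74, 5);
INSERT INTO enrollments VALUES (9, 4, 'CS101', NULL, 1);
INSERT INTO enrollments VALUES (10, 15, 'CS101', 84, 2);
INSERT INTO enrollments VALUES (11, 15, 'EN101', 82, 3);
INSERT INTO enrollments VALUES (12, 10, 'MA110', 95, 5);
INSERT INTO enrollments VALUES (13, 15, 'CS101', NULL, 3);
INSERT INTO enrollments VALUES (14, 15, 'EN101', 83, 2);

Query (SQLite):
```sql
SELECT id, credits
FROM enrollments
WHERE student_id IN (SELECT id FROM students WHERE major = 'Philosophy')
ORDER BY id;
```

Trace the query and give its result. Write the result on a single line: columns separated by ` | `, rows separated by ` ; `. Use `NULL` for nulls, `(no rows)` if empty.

3 | 5 ; 12 | 5

Inner query: students.id where major = 'Philosophy'.
Outer: keep enrollments rows whose student_id is in that set.
Inner query → {10}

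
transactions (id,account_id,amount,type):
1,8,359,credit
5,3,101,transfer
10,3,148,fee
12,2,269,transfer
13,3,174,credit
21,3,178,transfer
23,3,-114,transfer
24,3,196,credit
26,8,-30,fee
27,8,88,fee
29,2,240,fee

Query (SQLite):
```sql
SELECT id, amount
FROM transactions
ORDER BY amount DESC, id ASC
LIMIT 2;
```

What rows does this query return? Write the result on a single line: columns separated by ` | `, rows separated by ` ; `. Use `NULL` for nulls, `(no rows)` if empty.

Sort by amount desc, tiebreak id asc: (359, id=1), (269, id=12), (240, id=29), (196, id=24), (178, id=21) …. Take first 2.

1 | 359 ; 12 | 269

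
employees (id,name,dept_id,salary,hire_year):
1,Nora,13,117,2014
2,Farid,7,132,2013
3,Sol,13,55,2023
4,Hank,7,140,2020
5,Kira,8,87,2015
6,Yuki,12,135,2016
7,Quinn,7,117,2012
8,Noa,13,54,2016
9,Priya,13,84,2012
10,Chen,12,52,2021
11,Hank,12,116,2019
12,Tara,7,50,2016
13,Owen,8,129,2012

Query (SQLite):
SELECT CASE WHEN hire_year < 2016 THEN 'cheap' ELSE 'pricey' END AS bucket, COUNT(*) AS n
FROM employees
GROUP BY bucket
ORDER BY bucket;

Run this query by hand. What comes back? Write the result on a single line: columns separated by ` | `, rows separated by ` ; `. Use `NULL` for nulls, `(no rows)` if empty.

Bucket rows by hire_year < 2016 → 'cheap' else 'pricey'; count each bucket.

cheap | 6 ; pricey | 7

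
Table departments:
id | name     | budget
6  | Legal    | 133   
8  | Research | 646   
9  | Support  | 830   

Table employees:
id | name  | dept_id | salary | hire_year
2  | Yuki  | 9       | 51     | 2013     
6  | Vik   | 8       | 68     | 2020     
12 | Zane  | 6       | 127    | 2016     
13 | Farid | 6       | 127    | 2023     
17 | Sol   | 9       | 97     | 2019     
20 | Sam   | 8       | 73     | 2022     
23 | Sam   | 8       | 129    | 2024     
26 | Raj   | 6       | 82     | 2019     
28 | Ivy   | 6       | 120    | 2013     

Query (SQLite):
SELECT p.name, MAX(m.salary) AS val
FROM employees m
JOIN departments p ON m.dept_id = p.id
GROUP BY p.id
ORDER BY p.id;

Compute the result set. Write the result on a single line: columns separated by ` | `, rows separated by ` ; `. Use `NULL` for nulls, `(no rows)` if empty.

Legal | 127 ; Research | 129 ; Support | 97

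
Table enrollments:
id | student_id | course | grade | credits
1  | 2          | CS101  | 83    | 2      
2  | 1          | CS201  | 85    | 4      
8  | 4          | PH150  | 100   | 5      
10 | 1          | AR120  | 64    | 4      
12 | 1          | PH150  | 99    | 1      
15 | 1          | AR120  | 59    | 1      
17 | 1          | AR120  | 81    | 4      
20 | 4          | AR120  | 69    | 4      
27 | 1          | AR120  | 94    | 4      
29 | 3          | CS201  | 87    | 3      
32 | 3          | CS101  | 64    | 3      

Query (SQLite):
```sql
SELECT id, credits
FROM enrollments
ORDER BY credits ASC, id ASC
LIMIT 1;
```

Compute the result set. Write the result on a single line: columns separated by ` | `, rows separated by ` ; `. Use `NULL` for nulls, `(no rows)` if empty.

Sort by credits asc, tiebreak id asc: (1, id=12), (1, id=15), (2, id=1), (3, id=29) …. Take first 1.

12 | 1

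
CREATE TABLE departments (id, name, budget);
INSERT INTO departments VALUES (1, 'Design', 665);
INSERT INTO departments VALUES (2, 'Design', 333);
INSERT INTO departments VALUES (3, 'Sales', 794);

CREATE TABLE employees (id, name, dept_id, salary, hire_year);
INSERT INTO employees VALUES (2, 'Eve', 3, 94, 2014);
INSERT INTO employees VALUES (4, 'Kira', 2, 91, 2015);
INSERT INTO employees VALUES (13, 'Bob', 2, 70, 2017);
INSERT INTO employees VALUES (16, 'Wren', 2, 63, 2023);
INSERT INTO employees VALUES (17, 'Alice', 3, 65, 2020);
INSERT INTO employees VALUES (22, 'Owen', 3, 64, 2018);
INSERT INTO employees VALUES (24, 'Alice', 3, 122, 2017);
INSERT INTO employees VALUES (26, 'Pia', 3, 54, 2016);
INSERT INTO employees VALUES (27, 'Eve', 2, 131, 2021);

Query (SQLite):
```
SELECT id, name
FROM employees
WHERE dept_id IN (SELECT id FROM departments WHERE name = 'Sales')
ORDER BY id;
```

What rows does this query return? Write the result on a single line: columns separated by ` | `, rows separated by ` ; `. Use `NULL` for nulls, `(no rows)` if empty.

2 | Eve ; 17 | Alice ; 22 | Owen ; 24 | Alice ; 26 | Pia

Inner query: departments.id where name = 'Sales'.
Outer: keep employees rows whose dept_id is in that set.
Inner query → {3}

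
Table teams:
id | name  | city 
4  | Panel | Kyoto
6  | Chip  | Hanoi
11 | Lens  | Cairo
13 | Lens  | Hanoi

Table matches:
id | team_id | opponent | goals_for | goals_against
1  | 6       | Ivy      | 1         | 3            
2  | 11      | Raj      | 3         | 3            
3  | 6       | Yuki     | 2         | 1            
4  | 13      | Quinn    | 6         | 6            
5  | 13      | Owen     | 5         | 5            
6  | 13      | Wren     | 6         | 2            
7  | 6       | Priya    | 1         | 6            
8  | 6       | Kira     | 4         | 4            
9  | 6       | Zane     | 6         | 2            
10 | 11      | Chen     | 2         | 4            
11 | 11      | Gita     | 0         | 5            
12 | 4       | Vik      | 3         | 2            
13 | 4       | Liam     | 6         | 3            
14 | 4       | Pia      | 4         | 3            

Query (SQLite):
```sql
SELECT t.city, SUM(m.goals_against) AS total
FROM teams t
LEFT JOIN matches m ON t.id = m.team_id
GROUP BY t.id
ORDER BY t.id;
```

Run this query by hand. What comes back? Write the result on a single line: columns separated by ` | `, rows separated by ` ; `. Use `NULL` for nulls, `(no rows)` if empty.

Kyoto | 8 ; Hanoi | 16 ; Cairo | 12 ; Hanoi | 13

LEFT JOIN keeps every teams row; unmatched ones get NULL for matches columns.
Group by teams.id and compute SUM(m.goals_against). SUM over an all-NULL group is NULL.
  4: ids {12, 13, 14} → SUM(m.goals_against)=8
  6: ids {1, 3, 7, 8, 9} → SUM(m.goals_against)=16
  11: ids {2, 10, 11} → SUM(m.goals_against)=12
  13: ids {4, 5, 6} → SUM(m.goals_against)=13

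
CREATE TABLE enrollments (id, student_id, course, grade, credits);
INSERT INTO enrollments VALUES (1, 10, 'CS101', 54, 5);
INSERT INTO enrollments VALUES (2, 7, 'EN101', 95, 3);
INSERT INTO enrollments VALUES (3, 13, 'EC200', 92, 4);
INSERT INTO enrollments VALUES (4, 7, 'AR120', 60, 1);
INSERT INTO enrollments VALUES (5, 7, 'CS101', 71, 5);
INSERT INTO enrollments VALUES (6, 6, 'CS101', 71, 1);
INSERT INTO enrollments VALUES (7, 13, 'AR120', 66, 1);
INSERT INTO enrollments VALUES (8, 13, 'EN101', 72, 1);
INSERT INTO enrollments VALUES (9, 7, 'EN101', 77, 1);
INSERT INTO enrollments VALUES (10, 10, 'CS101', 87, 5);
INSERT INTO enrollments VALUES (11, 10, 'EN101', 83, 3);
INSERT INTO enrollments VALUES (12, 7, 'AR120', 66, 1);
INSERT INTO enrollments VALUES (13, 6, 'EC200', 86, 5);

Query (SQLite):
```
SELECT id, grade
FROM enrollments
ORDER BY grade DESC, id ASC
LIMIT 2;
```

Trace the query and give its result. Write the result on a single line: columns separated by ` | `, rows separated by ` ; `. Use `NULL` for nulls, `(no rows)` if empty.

Sort by grade desc, tiebreak id asc: (95, id=2), (92, id=3), (87, id=10), (86, id=13), (83, id=11) …. Take first 2.

2 | 95 ; 3 | 92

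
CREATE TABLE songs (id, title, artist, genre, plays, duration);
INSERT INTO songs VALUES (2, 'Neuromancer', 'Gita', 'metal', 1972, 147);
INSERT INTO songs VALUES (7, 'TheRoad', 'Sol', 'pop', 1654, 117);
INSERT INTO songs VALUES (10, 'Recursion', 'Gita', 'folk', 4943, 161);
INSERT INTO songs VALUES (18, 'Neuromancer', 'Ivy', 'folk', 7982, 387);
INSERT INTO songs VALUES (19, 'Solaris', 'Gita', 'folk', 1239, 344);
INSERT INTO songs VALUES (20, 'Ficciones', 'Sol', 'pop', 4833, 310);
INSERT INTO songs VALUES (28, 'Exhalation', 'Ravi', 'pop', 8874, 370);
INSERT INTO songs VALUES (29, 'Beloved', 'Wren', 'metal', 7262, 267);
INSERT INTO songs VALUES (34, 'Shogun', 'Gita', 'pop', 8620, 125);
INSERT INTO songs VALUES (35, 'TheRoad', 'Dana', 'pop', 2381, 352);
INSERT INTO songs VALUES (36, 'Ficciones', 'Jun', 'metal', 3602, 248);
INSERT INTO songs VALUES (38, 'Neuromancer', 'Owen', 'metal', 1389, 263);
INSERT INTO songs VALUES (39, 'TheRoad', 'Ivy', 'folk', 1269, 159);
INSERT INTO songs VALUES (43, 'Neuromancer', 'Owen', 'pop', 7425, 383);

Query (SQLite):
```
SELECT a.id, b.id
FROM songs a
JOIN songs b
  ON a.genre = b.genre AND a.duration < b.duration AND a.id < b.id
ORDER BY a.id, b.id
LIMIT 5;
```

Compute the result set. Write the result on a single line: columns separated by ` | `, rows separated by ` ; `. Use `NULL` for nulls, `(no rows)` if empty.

2 | 29 ; 2 | 36 ; 2 | 38 ; 7 | 20 ; 7 | 28

Pairs (a,b) with same genre, a.duration < b.duration, a.id < b.id.
genre groups: folk:{10,18,19,39} metal:{2,29,36,38} pop:{7,20,28,34,35,43}
Ordered by (a.id, b.id); first 5.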